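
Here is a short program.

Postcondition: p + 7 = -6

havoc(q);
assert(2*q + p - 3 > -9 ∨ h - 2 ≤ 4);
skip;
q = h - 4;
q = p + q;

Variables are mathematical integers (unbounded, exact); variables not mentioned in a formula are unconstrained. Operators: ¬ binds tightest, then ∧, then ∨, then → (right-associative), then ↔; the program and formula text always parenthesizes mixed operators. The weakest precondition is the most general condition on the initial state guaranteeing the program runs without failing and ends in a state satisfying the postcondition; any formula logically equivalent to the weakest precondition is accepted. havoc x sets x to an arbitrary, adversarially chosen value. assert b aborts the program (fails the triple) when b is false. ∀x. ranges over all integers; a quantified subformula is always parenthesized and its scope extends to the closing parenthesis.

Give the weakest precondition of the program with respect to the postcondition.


Working backward. After the program, the postcondition p + 7 = -6 must hold; in canonical form it is p = -13.
Before q := p + q: p = -13
Before q := h - 4: p = -13
Before skip: p = -13
Before assert 2*q + p - 3 > -9 ∨ h - 2 ≤ 4: (p + 2*q > -6 ∨ h ≤ 6) ∧ p = -13
Before havoc q: ∀q_1. ((p + 2*q_1 > -6 ∨ h ≤ 6) ∧ p = -13)
Answer: WP = ∀q_1. ((p + 2*q_1 > -6 ∨ h ≤ 6) ∧ p = -13)


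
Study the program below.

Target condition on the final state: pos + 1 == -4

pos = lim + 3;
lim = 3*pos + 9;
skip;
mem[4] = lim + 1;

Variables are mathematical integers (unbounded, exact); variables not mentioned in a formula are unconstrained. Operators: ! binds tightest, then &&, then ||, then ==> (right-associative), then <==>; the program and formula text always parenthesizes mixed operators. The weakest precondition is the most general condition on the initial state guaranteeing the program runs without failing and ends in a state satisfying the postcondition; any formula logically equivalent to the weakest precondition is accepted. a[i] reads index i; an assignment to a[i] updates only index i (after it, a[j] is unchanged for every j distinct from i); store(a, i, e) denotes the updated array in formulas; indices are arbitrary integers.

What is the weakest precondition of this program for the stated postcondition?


Working backward. After the program, the postcondition pos + 1 == -4 must hold; in canonical form it is pos == -5.
Before mem[4] := lim + 1: pos == -5
Before skip: pos == -5
Before lim := 3*pos + 9: pos == -5
Before pos := lim + 3: lim == -8
Answer: WP = lim == -8


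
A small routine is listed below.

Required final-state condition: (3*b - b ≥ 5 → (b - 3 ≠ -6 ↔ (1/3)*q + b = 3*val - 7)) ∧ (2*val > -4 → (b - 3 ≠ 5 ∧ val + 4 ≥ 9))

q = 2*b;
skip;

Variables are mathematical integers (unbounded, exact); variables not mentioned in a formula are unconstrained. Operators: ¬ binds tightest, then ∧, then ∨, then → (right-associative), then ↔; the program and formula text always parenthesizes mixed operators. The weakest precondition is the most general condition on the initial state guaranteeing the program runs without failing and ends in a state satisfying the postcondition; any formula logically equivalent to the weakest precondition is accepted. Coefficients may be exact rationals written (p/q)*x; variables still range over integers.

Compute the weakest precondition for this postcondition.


Working backward. After the program, the postcondition (3*b - b ≥ 5 → (b - 3 ≠ -6 ↔ (1/3)*q + b = 3*val - 7)) ∧ (2*val > -4 → (b - 3 ≠ 5 ∧ val + 4 ≥ 9)) must hold; in canonical form it is (2*b ≥ 5 → (b ≠ -3 ↔ b + (1/3)*q = 3*val - 7)) ∧ (2*val > -4 → (b ≠ 8 ∧ val ≥ 5)).
Before skip: (2*b ≥ 5 → (b ≠ -3 ↔ b + (1/3)*q = 3*val - 7)) ∧ (2*val > -4 → (b ≠ 8 ∧ val ≥ 5))
Before q := 2*b: (2*b ≥ 5 → (b ≠ -3 ↔ (5/3)*b = 3*val - 7)) ∧ (2*val > -4 → (b ≠ 8 ∧ val ≥ 5))
Answer: WP = (2*b ≥ 5 → (b ≠ -3 ↔ (5/3)*b = 3*val - 7)) ∧ (2*val > -4 → (b ≠ 8 ∧ val ≥ 5))


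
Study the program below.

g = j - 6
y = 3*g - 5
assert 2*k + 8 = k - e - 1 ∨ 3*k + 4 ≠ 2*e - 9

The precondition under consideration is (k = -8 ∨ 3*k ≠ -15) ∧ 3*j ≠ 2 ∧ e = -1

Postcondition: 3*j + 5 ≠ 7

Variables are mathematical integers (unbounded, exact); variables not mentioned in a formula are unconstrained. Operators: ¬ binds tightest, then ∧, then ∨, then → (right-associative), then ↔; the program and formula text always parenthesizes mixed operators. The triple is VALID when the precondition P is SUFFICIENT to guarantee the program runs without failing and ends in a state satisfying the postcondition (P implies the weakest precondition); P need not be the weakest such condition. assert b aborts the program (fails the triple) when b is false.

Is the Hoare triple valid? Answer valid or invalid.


Working backward. After the program, the postcondition 3*j + 5 ≠ 7 must hold; in canonical form it is 3*j ≠ 2.
Before assert 2*k + 8 = k - e - 1 ∨ 3*k + 4 ≠ 2*e - 9: (e + k = -9 ∨ 3*k ≠ 2*e - 13) ∧ 3*j ≠ 2
Before y := 3*g - 5: (e + k = -9 ∨ 3*k ≠ 2*e - 13) ∧ 3*j ≠ 2
Before g := j - 6: (e + k = -9 ∨ 3*k ≠ 2*e - 13) ∧ 3*j ≠ 2
The weakest precondition is (e + k = -9 ∨ 3*k ≠ 2*e - 13) ∧ 3*j ≠ 2.
Check whether (k = -8 ∨ 3*k ≠ -15) ∧ 3*j ≠ 2 ∧ e = -1 implies it.
Every state satisfying the precondition satisfies the weakest precondition: the implication holds.
Answer: valid


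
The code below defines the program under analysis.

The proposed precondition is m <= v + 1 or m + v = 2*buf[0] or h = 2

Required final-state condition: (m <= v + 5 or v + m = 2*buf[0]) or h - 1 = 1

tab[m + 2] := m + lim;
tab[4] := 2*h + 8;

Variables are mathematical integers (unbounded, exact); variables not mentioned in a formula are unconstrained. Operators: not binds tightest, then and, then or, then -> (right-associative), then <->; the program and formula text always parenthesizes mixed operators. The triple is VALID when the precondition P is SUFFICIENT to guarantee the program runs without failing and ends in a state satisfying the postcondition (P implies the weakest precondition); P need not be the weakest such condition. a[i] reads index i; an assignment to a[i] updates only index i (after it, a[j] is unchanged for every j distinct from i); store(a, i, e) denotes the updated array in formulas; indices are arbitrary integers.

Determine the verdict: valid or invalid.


Working backward. After the program, the postcondition (m <= v + 5 or v + m = 2*buf[0]) or h - 1 = 1 must hold; in canonical form it is m <= v + 5 or m + v = 2*buf[0] or h = 2.
Before tab[4] := 2*h + 8: m <= v + 5 or m + v = 2*buf[0] or h = 2
Before tab[m + 2] := m + lim: m <= v + 5 or m + v = 2*buf[0] or h = 2
The weakest precondition is m <= v + 5 or m + v = 2*buf[0] or h = 2.
Check whether m <= v + 1 or m + v = 2*buf[0] or h = 2 implies it.
Every state satisfying the precondition satisfies the weakest precondition: the implication holds.
Answer: valid


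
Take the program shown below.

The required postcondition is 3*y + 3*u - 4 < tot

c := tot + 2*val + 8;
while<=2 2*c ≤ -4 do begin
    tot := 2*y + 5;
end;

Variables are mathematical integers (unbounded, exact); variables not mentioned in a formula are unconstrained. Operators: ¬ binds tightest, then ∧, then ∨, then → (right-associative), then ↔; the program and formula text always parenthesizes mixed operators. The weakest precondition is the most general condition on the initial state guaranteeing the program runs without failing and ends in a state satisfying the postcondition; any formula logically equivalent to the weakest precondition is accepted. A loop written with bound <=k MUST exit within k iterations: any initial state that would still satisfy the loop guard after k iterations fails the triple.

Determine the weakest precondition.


Working backward. After the program, the postcondition 3*y + 3*u - 4 < tot must hold; in canonical form it is 3*u + 3*y < tot + 4.
Before the loop (bound <=2), unroll the exhaustion recursion (WP_0 = exit-now case; WP_j = one more guarded iteration, up to j = 2):
  WP_0: (¬(2*c ≤ -4)) ∧ 3*u + 3*y < tot + 4
  WP_1: (2*c ≤ -4 → ((¬(2*c ≤ -4)) ∧ 3*u + y < 9)) ∧ ((¬(2*c ≤ -4)) → 3*u + 3*y < tot + 4)
  WP_2: (2*c ≤ -4 → ((2*c ≤ -4 → ((¬(2*c ≤ -4)) ∧ 3*u + y < 9)) ∧ ((¬(2*c ≤ -4)) → 3*u + y < 9))) ∧ ((¬(2*c ≤ -4)) → 3*u + 3*y < tot + 4)
So before the loop: (2*c ≤ -4 → ((2*c ≤ -4 → ((¬(2*c ≤ -4)) ∧ 3*u + y < 9)) ∧ ((¬(2*c ≤ -4)) → 3*u + y < 9))) ∧ ((¬(2*c ≤ -4)) → 3*u + 3*y < tot + 4)
Before c := tot + 2*val + 8: (2*tot + 4*val ≤ -20 → ((2*tot + 4*val ≤ -20 → ((¬(2*tot + 4*val ≤ -20)) ∧ 3*u + y < 9)) ∧ ((¬(2*tot + 4*val ≤ -20)) → 3*u + y < 9))) ∧ ((¬(2*tot + 4*val ≤ -20)) → 3*u + 3*y < tot + 4)
Answer: WP = (2*tot + 4*val ≤ -20 → ((2*tot + 4*val ≤ -20 → ((¬(2*tot + 4*val ≤ -20)) ∧ 3*u + y < 9)) ∧ ((¬(2*tot + 4*val ≤ -20)) → 3*u + y < 9))) ∧ ((¬(2*tot + 4*val ≤ -20)) → 3*u + 3*y < tot + 4)


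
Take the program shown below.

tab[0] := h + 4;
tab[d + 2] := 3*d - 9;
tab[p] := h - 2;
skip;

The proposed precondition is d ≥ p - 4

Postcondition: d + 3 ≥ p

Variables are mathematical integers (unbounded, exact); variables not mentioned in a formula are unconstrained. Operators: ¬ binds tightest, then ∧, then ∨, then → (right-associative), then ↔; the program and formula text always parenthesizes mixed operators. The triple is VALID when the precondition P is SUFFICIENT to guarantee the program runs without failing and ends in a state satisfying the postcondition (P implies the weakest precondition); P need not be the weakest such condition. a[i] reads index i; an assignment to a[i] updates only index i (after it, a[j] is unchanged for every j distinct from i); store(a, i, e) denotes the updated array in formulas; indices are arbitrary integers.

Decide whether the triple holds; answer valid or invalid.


Working backward. After the program, the postcondition d + 3 ≥ p must hold; in canonical form it is d ≥ p - 3.
Before skip: d ≥ p - 3
Before tab[p] := h - 2: d ≥ p - 3
Before tab[d + 2] := 3*d - 9: d ≥ p - 3
Before tab[0] := h + 4: d ≥ p - 3
The weakest precondition is d ≥ p - 3.
Check whether d ≥ p - 4 implies it.
Countermodel: at the initial state d = 0, p = 4, the precondition holds but the weakest precondition fails.
Answer: invalid


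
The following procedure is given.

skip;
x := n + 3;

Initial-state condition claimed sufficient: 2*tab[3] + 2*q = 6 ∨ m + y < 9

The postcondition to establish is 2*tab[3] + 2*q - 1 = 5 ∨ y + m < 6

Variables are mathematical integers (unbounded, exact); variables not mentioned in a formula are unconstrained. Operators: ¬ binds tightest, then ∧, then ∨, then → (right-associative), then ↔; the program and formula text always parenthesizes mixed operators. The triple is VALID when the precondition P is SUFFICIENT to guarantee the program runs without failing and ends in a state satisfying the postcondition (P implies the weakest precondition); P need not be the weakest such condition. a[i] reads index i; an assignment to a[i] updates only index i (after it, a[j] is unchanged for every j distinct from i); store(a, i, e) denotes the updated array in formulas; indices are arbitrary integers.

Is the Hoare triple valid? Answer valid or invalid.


Working backward. After the program, the postcondition 2*tab[3] + 2*q - 1 = 5 ∨ y + m < 6 must hold; in canonical form it is 2*tab[3] + 2*q = 6 ∨ m + y < 6.
Before x := n + 3: 2*tab[3] + 2*q = 6 ∨ m + y < 6
Before skip: 2*tab[3] + 2*q = 6 ∨ m + y < 6
The weakest precondition is 2*tab[3] + 2*q = 6 ∨ m + y < 6.
Check whether 2*tab[3] + 2*q = 6 ∨ m + y < 9 implies it.
Countermodel: at the initial state m = 6, q = 4, tab = {[3] = 0, elsewhere 0}, y = 0, the precondition holds but the weakest precondition fails.
Answer: invalid


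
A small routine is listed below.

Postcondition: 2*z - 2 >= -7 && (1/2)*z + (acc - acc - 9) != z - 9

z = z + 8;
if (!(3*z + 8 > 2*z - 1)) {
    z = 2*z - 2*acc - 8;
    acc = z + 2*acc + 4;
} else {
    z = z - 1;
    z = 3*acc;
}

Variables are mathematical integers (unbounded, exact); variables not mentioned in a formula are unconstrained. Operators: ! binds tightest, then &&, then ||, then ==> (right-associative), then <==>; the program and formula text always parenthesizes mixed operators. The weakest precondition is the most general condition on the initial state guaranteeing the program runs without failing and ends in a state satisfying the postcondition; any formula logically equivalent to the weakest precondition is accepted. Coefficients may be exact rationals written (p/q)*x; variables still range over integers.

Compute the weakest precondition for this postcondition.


Working backward. After the program, the postcondition 2*z - 2 >= -7 && (1/2)*z + (acc - acc - 9) != z - 9 must hold; in canonical form it is 2*z >= -5 && (1/2)*z != 0.
Then branch requires 4*z >= 4*acc + 11 && z != acc + 4; else branch requires 6*acc >= -5 && (3/2)*acc != 0.
Before the if: ((!(z > -9)) ==> (4*z >= 4*acc + 11 && z != acc + 4)) && (z > -9 ==> (6*acc >= -5 && (3/2)*acc != 0))
Before z := z + 8: ((!(z > -17)) ==> (4*z >= 4*acc - 21 && z != acc - 4)) && (z > -17 ==> (6*acc >= -5 && (3/2)*acc != 0))
Answer: WP = ((!(z > -17)) ==> (4*z >= 4*acc - 21 && z != acc - 4)) && (z > -17 ==> (6*acc >= -5 && (3/2)*acc != 0))


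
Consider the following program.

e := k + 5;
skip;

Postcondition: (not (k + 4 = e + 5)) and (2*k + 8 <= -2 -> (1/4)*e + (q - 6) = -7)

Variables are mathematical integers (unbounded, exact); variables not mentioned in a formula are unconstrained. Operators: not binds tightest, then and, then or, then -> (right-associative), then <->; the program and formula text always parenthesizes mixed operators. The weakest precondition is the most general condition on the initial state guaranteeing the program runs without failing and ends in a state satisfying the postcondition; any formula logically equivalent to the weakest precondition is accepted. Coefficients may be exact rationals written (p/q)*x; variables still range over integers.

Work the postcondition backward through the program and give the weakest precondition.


Working backward. After the program, the postcondition (not (k + 4 = e + 5)) and (2*k + 8 <= -2 -> (1/4)*e + (q - 6) = -7) must hold; in canonical form it is (not (k = e + 1)) and (2*k <= -10 -> (1/4)*e + q = -1).
Before skip: (not (k = e + 1)) and (2*k <= -10 -> (1/4)*e + q = -1)
Before e := k + 5: 2*k <= -10 -> (1/4)*k + q = -9/4
Answer: WP = 2*k <= -10 -> (1/4)*k + q = -9/4


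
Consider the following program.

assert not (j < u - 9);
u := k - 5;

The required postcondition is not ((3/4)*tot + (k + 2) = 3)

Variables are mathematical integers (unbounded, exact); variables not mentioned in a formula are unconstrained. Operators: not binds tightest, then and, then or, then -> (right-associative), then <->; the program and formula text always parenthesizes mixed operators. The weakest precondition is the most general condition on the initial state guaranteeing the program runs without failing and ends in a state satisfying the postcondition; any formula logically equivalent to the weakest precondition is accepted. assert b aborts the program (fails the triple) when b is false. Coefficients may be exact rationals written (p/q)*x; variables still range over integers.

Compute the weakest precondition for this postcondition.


Working backward. After the program, the postcondition not ((3/4)*tot + (k + 2) = 3) must hold; in canonical form it is not (k + (3/4)*tot = 1).
Before u := k - 5: not (k + (3/4)*tot = 1)
Before assert not (j < u - 9): (not (j < u - 9)) and (not (k + (3/4)*tot = 1))
Answer: WP = (not (j < u - 9)) and (not (k + (3/4)*tot = 1))


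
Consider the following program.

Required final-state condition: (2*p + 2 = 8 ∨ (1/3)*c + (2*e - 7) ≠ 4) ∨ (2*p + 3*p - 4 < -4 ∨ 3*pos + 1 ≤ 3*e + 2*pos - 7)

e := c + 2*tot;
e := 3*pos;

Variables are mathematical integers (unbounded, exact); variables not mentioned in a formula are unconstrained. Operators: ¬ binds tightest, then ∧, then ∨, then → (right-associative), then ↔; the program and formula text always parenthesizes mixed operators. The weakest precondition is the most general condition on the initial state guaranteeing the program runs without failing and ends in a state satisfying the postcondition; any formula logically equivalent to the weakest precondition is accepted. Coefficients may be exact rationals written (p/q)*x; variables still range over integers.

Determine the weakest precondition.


Working backward. After the program, the postcondition (2*p + 2 = 8 ∨ (1/3)*c + (2*e - 7) ≠ 4) ∨ (2*p + 3*p - 4 < -4 ∨ 3*pos + 1 ≤ 3*e + 2*pos - 7) must hold; in canonical form it is 2*p = 6 ∨ (1/3)*c + 2*e ≠ 11 ∨ 5*p < 0 ∨ pos ≤ 3*e - 8.
Before e := 3*pos: 2*p = 6 ∨ (1/3)*c + 6*pos ≠ 11 ∨ 5*p < 0 ∨ 8*pos ≥ 8
Before e := c + 2*tot: 2*p = 6 ∨ (1/3)*c + 6*pos ≠ 11 ∨ 5*p < 0 ∨ 8*pos ≥ 8
Answer: WP = 2*p = 6 ∨ (1/3)*c + 6*pos ≠ 11 ∨ 5*p < 0 ∨ 8*pos ≥ 8


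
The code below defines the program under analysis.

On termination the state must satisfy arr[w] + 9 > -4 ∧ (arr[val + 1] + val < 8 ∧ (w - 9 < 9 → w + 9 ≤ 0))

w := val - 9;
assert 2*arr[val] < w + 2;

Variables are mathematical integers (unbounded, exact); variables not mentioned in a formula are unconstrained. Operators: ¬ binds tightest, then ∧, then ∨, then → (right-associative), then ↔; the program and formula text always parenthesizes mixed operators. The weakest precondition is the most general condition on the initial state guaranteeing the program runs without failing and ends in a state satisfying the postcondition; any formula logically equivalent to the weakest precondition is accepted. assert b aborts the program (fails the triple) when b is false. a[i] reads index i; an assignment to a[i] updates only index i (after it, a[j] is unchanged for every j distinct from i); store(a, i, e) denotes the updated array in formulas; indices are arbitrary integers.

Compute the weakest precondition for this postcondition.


Working backward. After the program, the postcondition arr[w] + 9 > -4 ∧ (arr[val + 1] + val < 8 ∧ (w - 9 < 9 → w + 9 ≤ 0)) must hold; in canonical form it is arr[w] > -13 ∧ arr[val + 1] + val < 8 ∧ (w < 18 → w ≤ -9).
Before assert 2*arr[val] < w + 2: 2*arr[val] < w + 2 ∧ arr[w] > -13 ∧ arr[val + 1] + val < 8 ∧ (w < 18 → w ≤ -9)
Before w := val - 9: 2*arr[val] < val - 7 ∧ arr[val - 9] > -13 ∧ arr[val + 1] + val < 8 ∧ (val < 27 → val ≤ 0)
Answer: WP = 2*arr[val] < val - 7 ∧ arr[val - 9] > -13 ∧ arr[val + 1] + val < 8 ∧ (val < 27 → val ≤ 0)


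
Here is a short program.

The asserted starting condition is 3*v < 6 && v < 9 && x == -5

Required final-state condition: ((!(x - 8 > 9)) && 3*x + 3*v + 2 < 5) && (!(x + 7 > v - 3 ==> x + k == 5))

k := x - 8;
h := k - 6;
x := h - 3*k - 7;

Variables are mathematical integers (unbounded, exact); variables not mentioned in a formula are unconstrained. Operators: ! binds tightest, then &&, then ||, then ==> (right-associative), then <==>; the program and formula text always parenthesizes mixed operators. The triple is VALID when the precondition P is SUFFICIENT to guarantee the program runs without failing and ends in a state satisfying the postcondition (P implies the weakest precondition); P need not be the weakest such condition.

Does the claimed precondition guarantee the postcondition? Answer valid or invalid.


Working backward. After the program, the postcondition ((!(x - 8 > 9)) && 3*x + 3*v + 2 < 5) && (!(x + 7 > v - 3 ==> x + k == 5)) must hold; in canonical form it is (!(x > 17)) && 3*v + 3*x < 3 && (!(x > v - 10 ==> k + x == 5)).
Before x := h - 3*k - 7: (!(h > 3*k + 24)) && 3*h + 3*v < 9*k + 24 && (!(h > 3*k + v - 3 ==> h == 2*k + 12))
Before h := k - 6: (!(2*k < -30)) && 3*v < 6*k + 42 && (!(2*k + v < -3 ==> k == -18))
Before k := x - 8: (!(2*x < -14)) && 3*v < 6*x - 6 && (!(v + 2*x < 13 ==> x == -10))
The weakest precondition is (!(2*x < -14)) && 3*v < 6*x - 6 && (!(v + 2*x < 13 ==> x == -10)).
Check whether 3*v < 6 && v < 9 && x == -5 implies it.
Countermodel: at the initial state v = 0, x = -5, the precondition holds but the weakest precondition fails.
Answer: invalid


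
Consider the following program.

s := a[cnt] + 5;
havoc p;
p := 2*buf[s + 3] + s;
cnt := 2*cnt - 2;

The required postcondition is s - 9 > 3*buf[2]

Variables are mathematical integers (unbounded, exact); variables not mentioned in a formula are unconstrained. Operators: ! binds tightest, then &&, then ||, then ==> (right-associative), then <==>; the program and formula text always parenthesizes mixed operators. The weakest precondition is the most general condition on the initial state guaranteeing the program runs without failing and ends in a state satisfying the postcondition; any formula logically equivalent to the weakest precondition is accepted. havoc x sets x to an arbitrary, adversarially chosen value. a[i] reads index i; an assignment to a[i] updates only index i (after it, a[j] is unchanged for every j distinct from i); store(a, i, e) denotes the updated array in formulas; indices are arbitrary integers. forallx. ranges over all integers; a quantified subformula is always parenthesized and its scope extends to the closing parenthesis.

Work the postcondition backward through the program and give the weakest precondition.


Working backward. After the program, the postcondition s - 9 > 3*buf[2] must hold; in canonical form it is s > 3*buf[2] + 9.
Before cnt := 2*cnt - 2: s > 3*buf[2] + 9
Before p := 2*buf[s + 3] + s: s > 3*buf[2] + 9
Before havoc p: s > 3*buf[2] + 9
Before s := a[cnt] + 5: a[cnt] > 3*buf[2] + 4
Answer: WP = a[cnt] > 3*buf[2] + 4


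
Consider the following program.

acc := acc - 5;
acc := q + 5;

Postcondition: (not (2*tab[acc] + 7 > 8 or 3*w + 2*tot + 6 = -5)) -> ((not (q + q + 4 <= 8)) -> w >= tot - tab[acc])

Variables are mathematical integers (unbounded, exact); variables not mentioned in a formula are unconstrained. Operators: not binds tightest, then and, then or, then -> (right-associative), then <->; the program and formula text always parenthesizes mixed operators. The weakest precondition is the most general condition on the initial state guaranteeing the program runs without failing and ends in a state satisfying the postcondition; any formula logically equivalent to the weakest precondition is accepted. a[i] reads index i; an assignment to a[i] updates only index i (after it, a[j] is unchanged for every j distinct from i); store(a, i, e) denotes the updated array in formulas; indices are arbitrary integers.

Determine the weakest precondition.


Working backward. After the program, the postcondition (not (2*tab[acc] + 7 > 8 or 3*w + 2*tot + 6 = -5)) -> ((not (q + q + 4 <= 8)) -> w >= tot - tab[acc]) must hold; in canonical form it is (not (2*tab[acc] > 1 or 2*tot + 3*w = -11)) -> ((not (2*q <= 4)) -> tab[acc] + w >= tot).
Before acc := q + 5: (not (2*tab[q + 5] > 1 or 2*tot + 3*w = -11)) -> ((not (2*q <= 4)) -> tab[q + 5] + w >= tot)
Before acc := acc - 5: (not (2*tab[q + 5] > 1 or 2*tot + 3*w = -11)) -> ((not (2*q <= 4)) -> tab[q + 5] + w >= tot)
Answer: WP = (not (2*tab[q + 5] > 1 or 2*tot + 3*w = -11)) -> ((not (2*q <= 4)) -> tab[q + 5] + w >= tot)


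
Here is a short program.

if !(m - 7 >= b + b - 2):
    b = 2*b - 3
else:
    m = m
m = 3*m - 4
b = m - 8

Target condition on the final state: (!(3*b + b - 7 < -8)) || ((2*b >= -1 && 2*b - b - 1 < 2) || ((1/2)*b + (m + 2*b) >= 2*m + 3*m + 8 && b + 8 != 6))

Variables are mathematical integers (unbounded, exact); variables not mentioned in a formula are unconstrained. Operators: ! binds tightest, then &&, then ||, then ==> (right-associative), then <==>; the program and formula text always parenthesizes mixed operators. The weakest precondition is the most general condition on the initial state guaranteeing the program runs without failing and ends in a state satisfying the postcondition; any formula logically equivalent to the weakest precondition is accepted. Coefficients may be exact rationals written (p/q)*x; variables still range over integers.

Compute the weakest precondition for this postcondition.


Working backward. After the program, the postcondition (!(3*b + b - 7 < -8)) || ((2*b >= -1 && 2*b - b - 1 < 2) || ((1/2)*b + (m + 2*b) >= 2*m + 3*m + 8 && b + 8 != 6)) must hold; in canonical form it is (!(4*b < -1)) || (2*b >= -1 && b < 3) || ((5/2)*b >= 4*m + 8 && b != -2).
Before b := m - 8: (!(4*m < 31)) || (2*m >= 15 && m < 11) || ((3/2)*m <= -28 && m != 6)
Before m := 3*m - 4: (!(12*m < 47)) || (6*m >= 23 && 3*m < 15) || ((9/2)*m <= -22 && 3*m != 10)
Then branch requires (!(12*m < 47)) || (6*m >= 23 && 3*m < 15) || ((9/2)*m <= -22 && 3*m != 10); else branch requires (!(12*m < 47)) || (6*m >= 23 && 3*m < 15) || ((9/2)*m <= -22 && 3*m != 10).
Before the if: ((!(m >= 2*b + 5)) ==> ((!(12*m < 47)) || (6*m >= 23 && 3*m < 15) || ((9/2)*m <= -22 && 3*m != 10))) && (m >= 2*b + 5 ==> ((!(12*m < 47)) || (6*m >= 23 && 3*m < 15) || ((9/2)*m <= -22 && 3*m != 10)))
Answer: WP = ((!(m >= 2*b + 5)) ==> ((!(12*m < 47)) || (6*m >= 23 && 3*m < 15) || ((9/2)*m <= -22 && 3*m != 10))) && (m >= 2*b + 5 ==> ((!(12*m < 47)) || (6*m >= 23 && 3*m < 15) || ((9/2)*m <= -22 && 3*m != 10)))


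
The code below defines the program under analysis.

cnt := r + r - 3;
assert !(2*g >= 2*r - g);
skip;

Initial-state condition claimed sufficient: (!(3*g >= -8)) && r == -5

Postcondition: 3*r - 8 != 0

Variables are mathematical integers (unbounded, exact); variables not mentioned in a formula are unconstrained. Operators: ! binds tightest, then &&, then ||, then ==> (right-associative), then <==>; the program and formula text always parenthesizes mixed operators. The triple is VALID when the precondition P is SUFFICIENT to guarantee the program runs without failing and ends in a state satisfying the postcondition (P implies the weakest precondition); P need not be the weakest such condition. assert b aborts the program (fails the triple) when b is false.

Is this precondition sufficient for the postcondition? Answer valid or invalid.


Working backward. After the program, the postcondition 3*r - 8 != 0 must hold; in canonical form it is 3*r != 8.
Before skip: 3*r != 8
Before assert !(2*g >= 2*r - g): (!(3*g >= 2*r)) && 3*r != 8
Before cnt := r + r - 3: (!(3*g >= 2*r)) && 3*r != 8
The weakest precondition is (!(3*g >= 2*r)) && 3*r != 8.
Check whether (!(3*g >= -8)) && r == -5 implies it.
Countermodel: at the initial state g = -3, r = -5, the precondition holds but the weakest precondition fails.
Answer: invalid


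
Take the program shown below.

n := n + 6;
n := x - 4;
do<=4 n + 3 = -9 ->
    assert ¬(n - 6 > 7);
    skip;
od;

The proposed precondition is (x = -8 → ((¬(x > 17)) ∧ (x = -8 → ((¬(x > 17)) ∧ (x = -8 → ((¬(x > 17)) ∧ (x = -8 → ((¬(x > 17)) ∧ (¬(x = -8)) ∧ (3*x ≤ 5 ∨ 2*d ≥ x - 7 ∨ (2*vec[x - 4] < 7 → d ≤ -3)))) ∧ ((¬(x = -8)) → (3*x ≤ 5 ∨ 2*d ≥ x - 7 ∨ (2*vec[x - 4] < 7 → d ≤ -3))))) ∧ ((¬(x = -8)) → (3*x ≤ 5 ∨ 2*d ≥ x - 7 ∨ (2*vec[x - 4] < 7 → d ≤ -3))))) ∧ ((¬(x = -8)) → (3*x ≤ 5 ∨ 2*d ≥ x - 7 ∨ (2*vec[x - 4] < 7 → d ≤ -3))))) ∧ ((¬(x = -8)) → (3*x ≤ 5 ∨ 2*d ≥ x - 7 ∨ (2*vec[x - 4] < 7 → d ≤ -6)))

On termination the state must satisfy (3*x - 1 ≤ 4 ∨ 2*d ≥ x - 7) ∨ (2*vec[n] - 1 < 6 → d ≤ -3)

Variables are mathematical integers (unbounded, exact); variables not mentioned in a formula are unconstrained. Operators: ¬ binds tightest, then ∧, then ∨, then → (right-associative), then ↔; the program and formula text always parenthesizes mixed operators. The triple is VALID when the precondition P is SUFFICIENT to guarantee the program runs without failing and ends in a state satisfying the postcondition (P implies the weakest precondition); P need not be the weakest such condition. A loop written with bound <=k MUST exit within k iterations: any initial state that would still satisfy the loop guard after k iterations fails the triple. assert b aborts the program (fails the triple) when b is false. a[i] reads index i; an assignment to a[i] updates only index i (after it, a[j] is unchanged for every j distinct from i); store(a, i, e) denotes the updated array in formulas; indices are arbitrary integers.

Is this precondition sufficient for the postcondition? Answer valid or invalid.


Working backward. After the program, the postcondition (3*x - 1 ≤ 4 ∨ 2*d ≥ x - 7) ∨ (2*vec[n] - 1 < 6 → d ≤ -3) must hold; in canonical form it is 3*x ≤ 5 ∨ 2*d ≥ x - 7 ∨ (2*vec[n] < 7 → d ≤ -3).
Before the loop (bound <=4), unroll the exhaustion recursion (WP_0 = exit-now case; WP_j = one more guarded iteration, up to j = 4):
  WP_0: (¬(n = -12)) ∧ (3*x ≤ 5 ∨ 2*d ≥ x - 7 ∨ (2*vec[n] < 7 → d ≤ -3))
  WP_1: (n = -12 → ((¬(n > 13)) ∧ (¬(n = -12)) ∧ (3*x ≤ 5 ∨ 2*d ≥ x - 7 ∨ (2*vec[n] < 7 → d ≤ -3)))) ∧ ((¬(n = -12)) → (3*x ≤ 5 ∨ 2*d ≥ x - 7 ∨ (2*vec[n] < 7 → d ≤ -3)))
  WP_2: (n = -12 → ((¬(n > 13)) ∧ (n = -12 → ((¬(n > 13)) ∧ (¬(n = -12)) ∧ (3*x ≤ 5 ∨ 2*d ≥ x - 7 ∨ (2*vec[n] < 7 → d ≤ -3)))) ∧ ((¬(n = -12)) → (3*x ≤ 5 ∨ 2*d ≥ x - 7 ∨ (2*vec[n] < 7 → d ≤ -3))))) ∧ ((¬(n = -12)) → (3*x ≤ 5 ∨ 2*d ≥ x - 7 ∨ (2*vec[n] < 7 → d ≤ -3)))
  WP_3: (n = -12 → ((¬(n > 13)) ∧ (n = -12 → ((¬(n > 13)) ∧ (n = -12 → ((¬(n > 13)) ∧ (¬(n = -12)) ∧ (3*x ≤ 5 ∨ 2*d ≥ x - 7 ∨ (2*vec[n] < 7 → d ≤ -3)))) ∧ ((¬(n = -12)) → (3*x ≤ 5 ∨ 2*d ≥ x - 7 ∨ (2*vec[n] < 7 → d ≤ -3))))) ∧ ((¬(n = -12)) → (3*x ≤ 5 ∨ 2*d ≥ x - 7 ∨ (2*vec[n] < 7 → d ≤ -3))))) ∧ ((¬(n = -12)) → (3*x ≤ 5 ∨ 2*d ≥ x - 7 ∨ (2*vec[n] < 7 → d ≤ -3)))
  WP_4: (n = -12 → ((¬(n > 13)) ∧ (n = -12 → ((¬(n > 13)) ∧ (n = -12 → ((¬(n > 13)) ∧ (n = -12 → ((¬(n > 13)) ∧ (¬(n = -12)) ∧ (3*x ≤ 5 ∨ 2*d ≥ x - 7 ∨ (2*vec[n] < 7 → d ≤ -3)))) ∧ ((¬(n = -12)) → (3*x ≤ 5 ∨ 2*d ≥ x - 7 ∨ (2*vec[n] < 7 → d ≤ -3))))) ∧ ((¬(n = -12)) → (3*x ≤ 5 ∨ 2*d ≥ x - 7 ∨ (2*vec[n] < 7 → d ≤ -3))))) ∧ ((¬(n = -12)) → (3*x ≤ 5 ∨ 2*d ≥ x - 7 ∨ (2*vec[n] < 7 → d ≤ -3))))) ∧ ((¬(n = -12)) → (3*x ≤ 5 ∨ 2*d ≥ x - 7 ∨ (2*vec[n] < 7 → d ≤ -3)))
So before the loop: (n = -12 → ((¬(n > 13)) ∧ (n = -12 → ((¬(n > 13)) ∧ (n = -12 → ((¬(n > 13)) ∧ (n = -12 → ((¬(n > 13)) ∧ (¬(n = -12)) ∧ (3*x ≤ 5 ∨ 2*d ≥ x - 7 ∨ (2*vec[n] < 7 → d ≤ -3)))) ∧ ((¬(n = -12)) → (3*x ≤ 5 ∨ 2*d ≥ x - 7 ∨ (2*vec[n] < 7 → d ≤ -3))))) ∧ ((¬(n = -12)) → (3*x ≤ 5 ∨ 2*d ≥ x - 7 ∨ (2*vec[n] < 7 → d ≤ -3))))) ∧ ((¬(n = -12)) → (3*x ≤ 5 ∨ 2*d ≥ x - 7 ∨ (2*vec[n] < 7 → d ≤ -3))))) ∧ ((¬(n = -12)) → (3*x ≤ 5 ∨ 2*d ≥ x - 7 ∨ (2*vec[n] < 7 → d ≤ -3)))
Before n := x - 4: (x = -8 → ((¬(x > 17)) ∧ (x = -8 → ((¬(x > 17)) ∧ (x = -8 → ((¬(x > 17)) ∧ (x = -8 → ((¬(x > 17)) ∧ (¬(x = -8)) ∧ (3*x ≤ 5 ∨ 2*d ≥ x - 7 ∨ (2*vec[x - 4] < 7 → d ≤ -3)))) ∧ ((¬(x = -8)) → (3*x ≤ 5 ∨ 2*d ≥ x - 7 ∨ (2*vec[x - 4] < 7 → d ≤ -3))))) ∧ ((¬(x = -8)) → (3*x ≤ 5 ∨ 2*d ≥ x - 7 ∨ (2*vec[x - 4] < 7 → d ≤ -3))))) ∧ ((¬(x = -8)) → (3*x ≤ 5 ∨ 2*d ≥ x - 7 ∨ (2*vec[x - 4] < 7 → d ≤ -3))))) ∧ ((¬(x = -8)) → (3*x ≤ 5 ∨ 2*d ≥ x - 7 ∨ (2*vec[x - 4] < 7 → d ≤ -3)))
Before n := n + 6: (x = -8 → ((¬(x > 17)) ∧ (x = -8 → ((¬(x > 17)) ∧ (x = -8 → ((¬(x > 17)) ∧ (x = -8 → ((¬(x > 17)) ∧ (¬(x = -8)) ∧ (3*x ≤ 5 ∨ 2*d ≥ x - 7 ∨ (2*vec[x - 4] < 7 → d ≤ -3)))) ∧ ((¬(x = -8)) → (3*x ≤ 5 ∨ 2*d ≥ x - 7 ∨ (2*vec[x - 4] < 7 → d ≤ -3))))) ∧ ((¬(x = -8)) → (3*x ≤ 5 ∨ 2*d ≥ x - 7 ∨ (2*vec[x - 4] < 7 → d ≤ -3))))) ∧ ((¬(x = -8)) → (3*x ≤ 5 ∨ 2*d ≥ x - 7 ∨ (2*vec[x - 4] < 7 → d ≤ -3))))) ∧ ((¬(x = -8)) → (3*x ≤ 5 ∨ 2*d ≥ x - 7 ∨ (2*vec[x - 4] < 7 → d ≤ -3)))
The weakest precondition is (x = -8 → ((¬(x > 17)) ∧ (x = -8 → ((¬(x > 17)) ∧ (x = -8 → ((¬(x > 17)) ∧ (x = -8 → ((¬(x > 17)) ∧ (¬(x = -8)) ∧ (3*x ≤ 5 ∨ 2*d ≥ x - 7 ∨ (2*vec[x - 4] < 7 → d ≤ -3)))) ∧ ((¬(x = -8)) → (3*x ≤ 5 ∨ 2*d ≥ x - 7 ∨ (2*vec[x - 4] < 7 → d ≤ -3))))) ∧ ((¬(x = -8)) → (3*x ≤ 5 ∨ 2*d ≥ x - 7 ∨ (2*vec[x - 4] < 7 → d ≤ -3))))) ∧ ((¬(x = -8)) → (3*x ≤ 5 ∨ 2*d ≥ x - 7 ∨ (2*vec[x - 4] < 7 → d ≤ -3))))) ∧ ((¬(x = -8)) → (3*x ≤ 5 ∨ 2*d ≥ x - 7 ∨ (2*vec[x - 4] < 7 → d ≤ -3))).
Check whether (x = -8 → ((¬(x > 17)) ∧ (x = -8 → ((¬(x > 17)) ∧ (x = -8 → ((¬(x > 17)) ∧ (x = -8 → ((¬(x > 17)) ∧ (¬(x = -8)) ∧ (3*x ≤ 5 ∨ 2*d ≥ x - 7 ∨ (2*vec[x - 4] < 7 → d ≤ -3)))) ∧ ((¬(x = -8)) → (3*x ≤ 5 ∨ 2*d ≥ x - 7 ∨ (2*vec[x - 4] < 7 → d ≤ -3))))) ∧ ((¬(x = -8)) → (3*x ≤ 5 ∨ 2*d ≥ x - 7 ∨ (2*vec[x - 4] < 7 → d ≤ -3))))) ∧ ((¬(x = -8)) → (3*x ≤ 5 ∨ 2*d ≥ x - 7 ∨ (2*vec[x - 4] < 7 → d ≤ -3))))) ∧ ((¬(x = -8)) → (3*x ≤ 5 ∨ 2*d ≥ x - 7 ∨ (2*vec[x - 4] < 7 → d ≤ -6))) implies it.
Every state satisfying the precondition satisfies the weakest precondition: the implication holds.
Answer: valid


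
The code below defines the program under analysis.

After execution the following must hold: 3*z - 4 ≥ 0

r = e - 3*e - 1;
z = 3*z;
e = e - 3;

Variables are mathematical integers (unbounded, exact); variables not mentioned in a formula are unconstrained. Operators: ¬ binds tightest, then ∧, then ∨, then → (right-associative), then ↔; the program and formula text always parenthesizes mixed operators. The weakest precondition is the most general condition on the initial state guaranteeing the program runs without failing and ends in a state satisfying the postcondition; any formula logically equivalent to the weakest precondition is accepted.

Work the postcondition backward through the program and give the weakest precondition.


Working backward. After the program, the postcondition 3*z - 4 ≥ 0 must hold; in canonical form it is 3*z ≥ 4.
Before e := e - 3: 3*z ≥ 4
Before z := 3*z: 9*z ≥ 4
Before r := e - 3*e - 1: 9*z ≥ 4
Answer: WP = 9*z ≥ 4


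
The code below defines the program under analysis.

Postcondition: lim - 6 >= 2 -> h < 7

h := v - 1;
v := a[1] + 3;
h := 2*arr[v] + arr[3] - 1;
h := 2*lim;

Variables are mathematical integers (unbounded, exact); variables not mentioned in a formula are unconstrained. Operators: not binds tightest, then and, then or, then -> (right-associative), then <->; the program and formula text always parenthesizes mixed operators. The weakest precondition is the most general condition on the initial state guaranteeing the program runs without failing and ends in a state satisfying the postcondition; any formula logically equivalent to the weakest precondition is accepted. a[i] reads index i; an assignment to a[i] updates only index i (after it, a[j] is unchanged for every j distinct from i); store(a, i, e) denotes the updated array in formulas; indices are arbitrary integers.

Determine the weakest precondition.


Working backward. After the program, the postcondition lim - 6 >= 2 -> h < 7 must hold; in canonical form it is lim >= 8 -> h < 7.
Before h := 2*lim: lim >= 8 -> 2*lim < 7
Before h := 2*arr[v] + arr[3] - 1: lim >= 8 -> 2*lim < 7
Before v := a[1] + 3: lim >= 8 -> 2*lim < 7
Before h := v - 1: lim >= 8 -> 2*lim < 7
Answer: WP = lim >= 8 -> 2*lim < 7


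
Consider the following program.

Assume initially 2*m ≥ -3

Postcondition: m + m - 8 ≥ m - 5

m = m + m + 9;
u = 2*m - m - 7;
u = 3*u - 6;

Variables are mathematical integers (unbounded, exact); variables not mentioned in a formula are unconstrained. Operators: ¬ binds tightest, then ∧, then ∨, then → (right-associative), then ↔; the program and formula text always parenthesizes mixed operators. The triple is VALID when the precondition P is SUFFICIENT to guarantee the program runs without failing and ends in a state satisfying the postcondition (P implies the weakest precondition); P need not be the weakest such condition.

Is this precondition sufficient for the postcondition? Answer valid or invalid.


Working backward. After the program, the postcondition m + m - 8 ≥ m - 5 must hold; in canonical form it is m ≥ 3.
Before u := 3*u - 6: m ≥ 3
Before u := 2*m - m - 7: m ≥ 3
Before m := m + m + 9: 2*m ≥ -6
The weakest precondition is 2*m ≥ -6.
Check whether 2*m ≥ -3 implies it.
Every state satisfying the precondition satisfies the weakest precondition: the implication holds.
Answer: valid


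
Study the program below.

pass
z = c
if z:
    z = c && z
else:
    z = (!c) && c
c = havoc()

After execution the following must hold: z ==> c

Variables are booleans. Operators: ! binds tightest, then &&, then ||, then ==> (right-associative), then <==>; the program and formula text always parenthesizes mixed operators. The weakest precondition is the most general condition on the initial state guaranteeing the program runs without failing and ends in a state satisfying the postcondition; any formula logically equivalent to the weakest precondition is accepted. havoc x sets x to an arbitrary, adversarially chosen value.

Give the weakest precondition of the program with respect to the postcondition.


Working backward. After the program, z ==> c must hold.
Before havoc c: !z
Then branch requires !(c && z); else branch requires true.
Before the if: z ==> (!(c && z))
Before z := c: c ==> (!c)
Before skip: c ==> (!c)
Answer: WP = c ==> (!c)


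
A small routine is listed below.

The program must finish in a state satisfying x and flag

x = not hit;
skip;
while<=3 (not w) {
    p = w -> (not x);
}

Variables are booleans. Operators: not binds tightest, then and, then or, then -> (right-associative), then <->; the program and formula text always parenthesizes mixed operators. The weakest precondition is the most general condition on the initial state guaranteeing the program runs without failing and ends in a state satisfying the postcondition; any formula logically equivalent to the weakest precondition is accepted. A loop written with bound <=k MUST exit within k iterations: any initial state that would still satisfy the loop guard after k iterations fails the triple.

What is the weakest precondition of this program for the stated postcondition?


Working backward. After the program, x and flag must hold.
Before the loop (bound <=3), unroll the exhaustion recursion (WP_0 = exit-now case; WP_j = one more guarded iteration, up to j = 3):
  WP_0: w and x and flag
  WP_1: ((not w) -> (w and x and flag)) and (w -> (x and flag))
  WP_2: ((not w) -> (((not w) -> (w and x and flag)) and (w -> (x and flag)))) and (w -> (x and flag))
  WP_3: ((not w) -> (((not w) -> (((not w) -> (w and x and flag)) and (w -> (x and flag)))) and (w -> (x and flag)))) and (w -> (x and flag))
So before the loop: ((not w) -> (((not w) -> (((not w) -> (w and x and flag)) and (w -> (x and flag)))) and (w -> (x and flag)))) and (w -> (x and flag))
Before skip: ((not w) -> (((not w) -> (((not w) -> (w and x and flag)) and (w -> (x and flag)))) and (w -> (x and flag)))) and (w -> (x and flag))
Before x := not hit: ((not w) -> (((not w) -> (((not w) -> (w and (not hit) and flag)) and (w -> ((not hit) and flag)))) and (w -> ((not hit) and flag)))) and (w -> ((not hit) and flag))
Answer: WP = ((not w) -> (((not w) -> (((not w) -> (w and (not hit) and flag)) and (w -> ((not hit) and flag)))) and (w -> ((not hit) and flag)))) and (w -> ((not hit) and flag))


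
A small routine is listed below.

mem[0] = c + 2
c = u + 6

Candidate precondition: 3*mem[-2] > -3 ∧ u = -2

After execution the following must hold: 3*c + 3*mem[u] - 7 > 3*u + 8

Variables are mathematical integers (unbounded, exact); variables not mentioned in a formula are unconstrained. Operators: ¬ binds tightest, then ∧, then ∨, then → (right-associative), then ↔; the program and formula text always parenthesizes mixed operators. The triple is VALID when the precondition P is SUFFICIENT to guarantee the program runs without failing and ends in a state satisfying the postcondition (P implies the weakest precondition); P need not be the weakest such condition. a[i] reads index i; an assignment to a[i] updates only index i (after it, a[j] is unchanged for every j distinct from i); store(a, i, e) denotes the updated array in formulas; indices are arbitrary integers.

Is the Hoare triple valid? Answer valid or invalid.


Working backward. After the program, the postcondition 3*c + 3*mem[u] - 7 > 3*u + 8 must hold; in canonical form it is 3*mem[u] + 3*c > 3*u + 15.
Before c := u + 6: 3*mem[u] > -3
Before mem[0] := c + 2: 3*store(mem, 0, c + 2)[u] > -3
The weakest precondition is 3*store(mem, 0, c + 2)[u] > -3.
Check whether 3*mem[-2] > -3 ∧ u = -2 implies it.
Every state satisfying the precondition satisfies the weakest precondition: the implication holds.
Answer: valid
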